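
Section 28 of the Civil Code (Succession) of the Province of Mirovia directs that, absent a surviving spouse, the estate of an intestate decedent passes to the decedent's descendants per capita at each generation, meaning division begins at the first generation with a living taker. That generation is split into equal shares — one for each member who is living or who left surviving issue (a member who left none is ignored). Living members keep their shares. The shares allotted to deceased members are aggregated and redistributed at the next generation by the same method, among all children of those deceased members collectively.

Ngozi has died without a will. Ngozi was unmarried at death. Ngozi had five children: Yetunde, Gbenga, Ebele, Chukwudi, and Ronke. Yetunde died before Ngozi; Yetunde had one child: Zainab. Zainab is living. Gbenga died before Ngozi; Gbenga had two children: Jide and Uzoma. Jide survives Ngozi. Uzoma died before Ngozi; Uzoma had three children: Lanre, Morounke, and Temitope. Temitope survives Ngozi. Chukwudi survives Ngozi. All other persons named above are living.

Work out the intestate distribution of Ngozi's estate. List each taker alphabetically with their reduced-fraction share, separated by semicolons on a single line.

There is no surviving spouse, so the entire estate passes to Ngozi's descendants per capita at each generation.
At generation 1 (Yetunde, Gbenga, Ebele, Chukwudi, Ronke) there are 5 shares of (1)/5 = 1/5 each.
Living: Ebele, Chukwudi, and Ronke — each takes 1/5.
Deceased: Yetunde and Gbenga. Their combined 2/5 is pooled and carried to generation 2.
At generation 2 (Zainab, Jide, Uzoma) there are 3 shares of (2/5)/3 = 2/15 each.
Living: Zainab and Jide — each takes 2/15.
Deceased: Uzoma. That 2/15 share is carried to generation 3.
At generation 3 (Lanre, Morounke, Temitope) there are 3 shares of (2/15)/3 = 2/45 each.
Living: Lanre, Morounke, and Temitope — each takes 2/45.

Chukwudi 1/5; Ebele 1/5; Jide 2/15; Lanre 2/45; Morounke 2/45; Ronke 1/5; Temitope 2/45; Zainab 2/15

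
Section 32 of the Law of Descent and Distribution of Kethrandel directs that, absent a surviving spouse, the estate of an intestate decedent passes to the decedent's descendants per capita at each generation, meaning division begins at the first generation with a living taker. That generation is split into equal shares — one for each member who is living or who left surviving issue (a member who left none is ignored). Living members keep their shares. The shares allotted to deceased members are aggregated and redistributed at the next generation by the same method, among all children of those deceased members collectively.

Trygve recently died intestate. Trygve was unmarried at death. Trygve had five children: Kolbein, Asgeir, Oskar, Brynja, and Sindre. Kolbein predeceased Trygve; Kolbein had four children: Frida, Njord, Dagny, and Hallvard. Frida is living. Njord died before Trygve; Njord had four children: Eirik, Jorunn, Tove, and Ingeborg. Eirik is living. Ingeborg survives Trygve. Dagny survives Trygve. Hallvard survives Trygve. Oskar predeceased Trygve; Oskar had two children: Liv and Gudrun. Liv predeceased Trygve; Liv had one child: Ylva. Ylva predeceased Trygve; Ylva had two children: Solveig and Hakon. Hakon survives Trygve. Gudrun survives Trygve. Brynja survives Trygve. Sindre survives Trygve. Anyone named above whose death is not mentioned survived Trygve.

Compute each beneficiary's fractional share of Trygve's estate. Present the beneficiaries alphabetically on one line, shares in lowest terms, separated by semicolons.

Asgeir 1/5; Brynja 1/5; Dagny 1/15; Eirik 2/75; Frida 1/15; Gudrun 1/15; Hakon 1/75; Hallvard 1/15; Ingeborg 2/75; Jorunn 2/75; Sindre 1/5; Solveig 1/75; Tove 2/75

There is no surviving spouse, so the entire estate passes to Trygve's descendants per capita at each generation.
At generation 1 (Kolbein, Asgeir, Oskar, Brynja, Sindre) there are 5 shares of (1)/5 = 1/5 each.
Living: Asgeir, Brynja, and Sindre — each takes 1/5.
Deceased: Kolbein and Oskar. Their combined 2/5 is pooled and carried to generation 2.
At generation 2 (Frida, Njord, Dagny, Hallvard, Liv, Gudrun) there are 6 shares of (2/5)/6 = 1/15 each.
Living: Frida, Dagny, Hallvard, and Gudrun — each takes 1/15.
Deceased: Njord and Liv. Their combined 2/15 is pooled and carried to generation 3.
At generation 3 (Eirik, Jorunn, Tove, Ingeborg, Ylva) there are 5 shares of (2/15)/5 = 2/75 each.
Living: Eirik, Jorunn, Tove, and Ingeborg — each takes 2/75.
Deceased: Ylva. That 2/75 share is carried to generation 4.
At generation 4 (Solveig, Hakon) there are 2 shares of (2/75)/2 = 1/75 each.
Living: Solveig and Hakon — each takes 1/75.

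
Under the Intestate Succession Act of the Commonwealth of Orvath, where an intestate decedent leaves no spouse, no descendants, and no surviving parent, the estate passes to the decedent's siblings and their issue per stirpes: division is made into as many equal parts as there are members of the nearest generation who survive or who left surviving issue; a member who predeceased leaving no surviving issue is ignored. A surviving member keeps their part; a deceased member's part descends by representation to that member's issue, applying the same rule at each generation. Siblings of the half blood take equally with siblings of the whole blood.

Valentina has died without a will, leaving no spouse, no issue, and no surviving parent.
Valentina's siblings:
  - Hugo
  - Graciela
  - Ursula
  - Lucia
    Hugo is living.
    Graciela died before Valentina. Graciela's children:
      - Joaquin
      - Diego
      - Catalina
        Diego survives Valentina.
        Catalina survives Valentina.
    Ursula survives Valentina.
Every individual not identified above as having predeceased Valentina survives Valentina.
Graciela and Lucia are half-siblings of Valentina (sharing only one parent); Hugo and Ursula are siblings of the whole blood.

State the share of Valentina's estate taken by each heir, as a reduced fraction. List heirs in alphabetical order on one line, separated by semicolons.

No spouse, descendants, or parent survives, so the estate passes to Valentina's siblings per stirpes.
Half-blood and whole-blood siblings take equally under the stated rule.
The estate is divided into 4 equal shares of 1/4 among Hugo, Graciela, Ursula, Lucia.
Hugo is living and takes 1/4.
Graciela predeceased; the 1/4 allotted to Graciela's branch passes to Graciela's issue by representation.
The 1/4 is divided into 3 equal shares of 1/12 among Joaquin, Diego, Catalina.
Joaquin is living and takes 1/12.
Diego is living and takes 1/12.
Catalina is living and takes 1/12.
Ursula is living and takes 1/4.
Lucia is living and takes 1/4.

Catalina 1/12; Diego 1/12; Hugo 1/4; Joaquin 1/12; Lucia 1/4; Ursula 1/4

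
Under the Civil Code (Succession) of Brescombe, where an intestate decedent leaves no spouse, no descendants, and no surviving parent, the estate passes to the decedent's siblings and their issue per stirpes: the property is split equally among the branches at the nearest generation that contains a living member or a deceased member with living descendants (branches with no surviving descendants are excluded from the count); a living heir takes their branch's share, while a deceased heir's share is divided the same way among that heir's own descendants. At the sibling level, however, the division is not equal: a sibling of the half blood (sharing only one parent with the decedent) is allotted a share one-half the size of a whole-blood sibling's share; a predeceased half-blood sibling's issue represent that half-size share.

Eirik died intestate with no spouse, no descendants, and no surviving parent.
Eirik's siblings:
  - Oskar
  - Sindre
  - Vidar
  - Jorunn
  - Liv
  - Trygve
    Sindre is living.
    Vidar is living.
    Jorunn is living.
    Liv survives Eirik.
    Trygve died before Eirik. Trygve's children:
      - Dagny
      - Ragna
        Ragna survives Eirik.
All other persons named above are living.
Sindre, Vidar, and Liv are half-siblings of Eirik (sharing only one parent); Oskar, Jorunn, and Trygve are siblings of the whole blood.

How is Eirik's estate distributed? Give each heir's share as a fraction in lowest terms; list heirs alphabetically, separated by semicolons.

No spouse, descendants, or parent survives, so the estate passes to Eirik's siblings per stirpes.
Half-blood siblings count for one-half the weight of whole-blood siblings at the initial division.
Dividing 1 in proportion to weights (total weight 9/2): Oskar (weight 1) → 2/9; Sindre (weight 1/2) → 1/9; Vidar (weight 1/2) → 1/9; Jorunn (weight 1) → 2/9; Liv (weight 1/2) → 1/9; Trygve (weight 1) → 2/9.
Oskar is living and takes 2/9.
Sindre is living and takes 1/9.
Vidar is living and takes 1/9.
Jorunn is living and takes 2/9.
Liv is living and takes 1/9.
Trygve predeceased; the 2/9 allotted to Trygve's branch passes to Trygve's issue by representation.
The 2/9 is divided into 2 equal shares of 1/9 among Dagny, Ragna.
Dagny is living and takes 1/9.
Ragna is living and takes 1/9.

Dagny 1/9; Jorunn 2/9; Liv 1/9; Oskar 2/9; Ragna 1/9; Sindre 1/9; Vidar 1/9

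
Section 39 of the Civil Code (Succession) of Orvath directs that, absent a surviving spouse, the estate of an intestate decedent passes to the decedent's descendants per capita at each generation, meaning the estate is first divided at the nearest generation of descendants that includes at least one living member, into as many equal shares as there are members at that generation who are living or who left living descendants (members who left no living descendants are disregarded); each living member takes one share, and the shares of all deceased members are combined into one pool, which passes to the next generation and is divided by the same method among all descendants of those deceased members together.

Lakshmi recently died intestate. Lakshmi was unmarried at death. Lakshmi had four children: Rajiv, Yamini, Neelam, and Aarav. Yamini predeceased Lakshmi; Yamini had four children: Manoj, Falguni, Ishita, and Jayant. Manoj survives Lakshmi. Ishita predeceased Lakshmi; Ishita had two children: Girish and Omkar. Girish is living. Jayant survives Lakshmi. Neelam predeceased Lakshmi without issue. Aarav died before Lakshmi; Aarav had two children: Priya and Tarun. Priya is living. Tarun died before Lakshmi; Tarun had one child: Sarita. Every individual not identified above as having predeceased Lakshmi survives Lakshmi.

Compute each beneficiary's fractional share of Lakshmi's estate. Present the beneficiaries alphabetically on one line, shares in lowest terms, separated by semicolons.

There is no surviving spouse, so the entire estate passes to Lakshmi's descendants per capita at each generation.
At generation 1 (Rajiv, Yamini, Aarav) there are 3 shares of (1)/3 = 1/3 each.
Living: Rajiv — each takes 1/3.
Deceased: Yamini and Aarav. Their combined 2/3 is pooled and carried to generation 2.
At generation 2 (Manoj, Falguni, Ishita, Jayant, Priya, Tarun) there are 6 shares of (2/3)/6 = 1/9 each.
Living: Manoj, Falguni, Jayant, and Priya — each takes 1/9.
Deceased: Ishita and Tarun. Their combined 2/9 is pooled and carried to generation 3.
At generation 3 (Girish, Omkar, Sarita) there are 3 shares of (2/9)/3 = 2/27 each.
Living: Girish, Omkar, and Sarita — each takes 2/27.

Falguni 1/9; Girish 2/27; Jayant 1/9; Manoj 1/9; Omkar 2/27; Priya 1/9; Rajiv 1/3; Sarita 2/27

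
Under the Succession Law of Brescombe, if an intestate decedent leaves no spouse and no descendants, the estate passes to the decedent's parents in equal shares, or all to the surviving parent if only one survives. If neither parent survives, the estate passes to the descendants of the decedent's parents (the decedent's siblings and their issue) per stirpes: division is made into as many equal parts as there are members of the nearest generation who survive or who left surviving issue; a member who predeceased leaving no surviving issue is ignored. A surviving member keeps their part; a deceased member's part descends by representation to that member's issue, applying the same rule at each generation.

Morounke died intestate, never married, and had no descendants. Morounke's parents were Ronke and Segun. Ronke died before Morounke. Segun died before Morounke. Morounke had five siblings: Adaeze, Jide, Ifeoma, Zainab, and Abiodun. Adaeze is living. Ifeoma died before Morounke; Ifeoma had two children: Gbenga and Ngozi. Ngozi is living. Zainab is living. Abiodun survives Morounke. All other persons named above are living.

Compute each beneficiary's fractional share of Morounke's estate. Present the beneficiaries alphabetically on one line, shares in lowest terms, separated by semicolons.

Neither parent survives and there are no descendants, so the estate passes to Morounke's siblings and their issue per stirpes.
The estate is divided into 5 equal shares of 1/5 among Adaeze, Jide, Ifeoma, Zainab, Abiodun.
Adaeze is living and takes 1/5.
Jide is living and takes 1/5.
Ifeoma predeceased; the 1/5 allotted to Ifeoma's branch passes to Ifeoma's issue by representation.
The 1/5 is divided into 2 equal shares of 1/10 among Gbenga, Ngozi.
Gbenga is living and takes 1/10.
Ngozi is living and takes 1/10.
Zainab is living and takes 1/5.
Abiodun is living and takes 1/5.

Abiodun 1/5; Adaeze 1/5; Gbenga 1/10; Jide 1/5; Ngozi 1/10; Zainab 1/5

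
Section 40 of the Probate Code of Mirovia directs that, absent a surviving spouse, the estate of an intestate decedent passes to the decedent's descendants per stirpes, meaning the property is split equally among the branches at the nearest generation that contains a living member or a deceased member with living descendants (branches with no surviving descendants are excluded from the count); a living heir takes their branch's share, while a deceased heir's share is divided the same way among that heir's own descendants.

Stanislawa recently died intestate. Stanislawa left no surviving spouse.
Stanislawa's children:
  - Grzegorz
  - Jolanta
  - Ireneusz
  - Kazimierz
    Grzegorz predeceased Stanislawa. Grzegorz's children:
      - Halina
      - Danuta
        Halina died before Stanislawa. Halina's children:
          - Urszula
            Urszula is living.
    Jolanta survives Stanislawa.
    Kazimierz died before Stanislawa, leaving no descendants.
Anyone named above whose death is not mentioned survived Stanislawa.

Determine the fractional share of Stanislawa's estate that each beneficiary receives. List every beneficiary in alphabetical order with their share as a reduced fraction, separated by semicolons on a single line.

There is no surviving spouse, so the entire estate passes to Stanislawa's descendants per stirpes.
Kazimierz left no surviving issue, so that branch lapses and is disregarded.
The estate is divided into 3 equal shares of 1/3 among Grzegorz, Jolanta, Ireneusz.
Grzegorz predeceased; the 1/3 allotted to Grzegorz's branch passes to Grzegorz's issue by representation.
The 1/3 is divided into 2 equal shares of 1/6 among Halina, Danuta.
Halina predeceased; the 1/6 allotted to Halina's branch passes to Halina's issue by representation.
Urszula is the sole taker at this level and receives the full 1/6.
Danuta is living and takes 1/6.
Jolanta is living and takes 1/3.
Ireneusz is living and takes 1/3.

Danuta 1/6; Ireneusz 1/3; Jolanta 1/3; Urszula 1/6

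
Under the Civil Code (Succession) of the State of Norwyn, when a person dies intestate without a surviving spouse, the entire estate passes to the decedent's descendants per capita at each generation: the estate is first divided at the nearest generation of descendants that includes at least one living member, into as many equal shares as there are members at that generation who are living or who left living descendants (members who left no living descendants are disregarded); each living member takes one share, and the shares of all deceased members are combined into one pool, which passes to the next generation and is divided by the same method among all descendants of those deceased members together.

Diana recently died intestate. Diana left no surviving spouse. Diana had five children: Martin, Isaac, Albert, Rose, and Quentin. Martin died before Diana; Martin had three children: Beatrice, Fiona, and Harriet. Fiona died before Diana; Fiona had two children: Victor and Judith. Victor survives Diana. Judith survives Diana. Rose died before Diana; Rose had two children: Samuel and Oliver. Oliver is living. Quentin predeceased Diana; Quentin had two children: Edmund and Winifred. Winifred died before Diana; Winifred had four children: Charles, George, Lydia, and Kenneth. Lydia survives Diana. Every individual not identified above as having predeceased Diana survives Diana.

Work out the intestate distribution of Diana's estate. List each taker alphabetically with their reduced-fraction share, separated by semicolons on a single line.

Albert 1/5; Beatrice 3/35; Charles 1/35; Edmund 3/35; George 1/35; Harriet 3/35; Isaac 1/5; Judith 1/35; Kenneth 1/35; Lydia 1/35; Oliver 3/35; Samuel 3/35; Victor 1/35

There is no surviving spouse, so the entire estate passes to Diana's descendants per capita at each generation.
At generation 1 (Martin, Isaac, Albert, Rose, Quentin) there are 5 shares of (1)/5 = 1/5 each.
Living: Isaac and Albert — each takes 1/5.
Deceased: Martin, Rose, and Quentin. Their combined 3/5 is pooled and carried to generation 2.
At generation 2 (Beatrice, Fiona, Harriet, Samuel, Oliver, Edmund, Winifred) there are 7 shares of (3/5)/7 = 3/35 each.
Living: Beatrice, Harriet, Samuel, Oliver, and Edmund — each takes 3/35.
Deceased: Fiona and Winifred. Their combined 6/35 is pooled and carried to generation 3.
At generation 3 (Victor, Judith, Charles, George, Lydia, Kenneth) there are 6 shares of (6/35)/6 = 1/35 each.
Living: Victor, Judith, Charles, George, Lydia, and Kenneth — each takes 1/35.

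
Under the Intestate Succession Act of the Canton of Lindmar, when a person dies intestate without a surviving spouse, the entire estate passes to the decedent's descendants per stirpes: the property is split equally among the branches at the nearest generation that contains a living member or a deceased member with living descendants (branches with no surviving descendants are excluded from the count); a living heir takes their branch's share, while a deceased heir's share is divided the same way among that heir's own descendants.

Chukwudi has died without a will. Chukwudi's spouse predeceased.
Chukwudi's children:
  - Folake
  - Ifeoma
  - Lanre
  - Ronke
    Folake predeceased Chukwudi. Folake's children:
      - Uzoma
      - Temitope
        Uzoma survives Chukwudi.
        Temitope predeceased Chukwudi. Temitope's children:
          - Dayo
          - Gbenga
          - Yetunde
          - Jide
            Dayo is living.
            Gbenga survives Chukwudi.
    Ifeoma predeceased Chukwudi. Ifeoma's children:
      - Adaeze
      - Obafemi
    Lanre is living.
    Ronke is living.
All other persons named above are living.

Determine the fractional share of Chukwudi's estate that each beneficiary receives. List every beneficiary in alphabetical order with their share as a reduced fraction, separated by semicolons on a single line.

Adaeze 1/8; Dayo 1/32; Gbenga 1/32; Jide 1/32; Lanre 1/4; Obafemi 1/8; Ronke 1/4; Uzoma 1/8; Yetunde 1/32

There is no surviving spouse, so the entire estate passes to Chukwudi's descendants per stirpes.
The estate is divided into 4 equal shares of 1/4 among Folake, Ifeoma, Lanre, Ronke.
Folake predeceased; the 1/4 allotted to Folake's branch passes to Folake's issue by representation.
The 1/4 is divided into 2 equal shares of 1/8 among Uzoma, Temitope.
Uzoma is living and takes 1/8.
Temitope predeceased; the 1/8 allotted to Temitope's branch passes to Temitope's issue by representation.
The 1/8 is divided into 4 equal shares of 1/32 among Dayo, Gbenga, Yetunde, Jide.
Dayo is living and takes 1/32.
Gbenga is living and takes 1/32.
Yetunde is living and takes 1/32.
Jide is living and takes 1/32.
Ifeoma predeceased; the 1/4 allotted to Ifeoma's branch passes to Ifeoma's issue by representation.
The 1/4 is divided into 2 equal shares of 1/8 among Adaeze, Obafemi.
Adaeze is living and takes 1/8.
Obafemi is living and takes 1/8.
Lanre is living and takes 1/4.
Ronke is living and takes 1/4.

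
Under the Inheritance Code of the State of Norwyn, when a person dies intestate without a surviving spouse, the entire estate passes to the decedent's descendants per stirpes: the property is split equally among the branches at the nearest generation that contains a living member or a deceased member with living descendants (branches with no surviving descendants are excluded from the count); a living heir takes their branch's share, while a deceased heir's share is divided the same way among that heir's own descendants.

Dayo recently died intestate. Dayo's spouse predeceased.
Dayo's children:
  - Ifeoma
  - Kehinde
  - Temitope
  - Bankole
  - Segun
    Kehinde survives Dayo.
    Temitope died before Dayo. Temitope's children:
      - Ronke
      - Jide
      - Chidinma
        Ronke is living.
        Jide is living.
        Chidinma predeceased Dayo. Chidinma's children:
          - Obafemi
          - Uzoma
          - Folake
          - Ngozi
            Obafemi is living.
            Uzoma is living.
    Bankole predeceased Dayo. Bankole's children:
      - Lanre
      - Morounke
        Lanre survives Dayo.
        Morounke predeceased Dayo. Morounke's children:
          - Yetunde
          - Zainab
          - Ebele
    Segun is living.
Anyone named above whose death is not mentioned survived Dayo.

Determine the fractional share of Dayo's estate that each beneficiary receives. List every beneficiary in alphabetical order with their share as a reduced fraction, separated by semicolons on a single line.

There is no surviving spouse, so the entire estate passes to Dayo's descendants per stirpes.
The estate is divided into 5 equal shares of 1/5 among Ifeoma, Kehinde, Temitope, Bankole, Segun.
Ifeoma is living and takes 1/5.
Kehinde is living and takes 1/5.
Temitope predeceased; the 1/5 allotted to Temitope's branch passes to Temitope's issue by representation.
The 1/5 is divided into 3 equal shares of 1/15 among Ronke, Jide, Chidinma.
Ronke is living and takes 1/15.
Jide is living and takes 1/15.
Chidinma predeceased; the 1/15 allotted to Chidinma's branch passes to Chidinma's issue by representation.
The 1/15 is divided into 4 equal shares of 1/60 among Obafemi, Uzoma, Folake, Ngozi.
Obafemi is living and takes 1/60.
Uzoma is living and takes 1/60.
Folake is living and takes 1/60.
Ngozi is living and takes 1/60.
Bankole predeceased; the 1/5 allotted to Bankole's branch passes to Bankole's issue by representation.
The 1/5 is divided into 2 equal shares of 1/10 among Lanre, Morounke.
Lanre is living and takes 1/10.
Morounke predeceased; the 1/10 allotted to Morounke's branch passes to Morounke's issue by representation.
The 1/10 is divided into 3 equal shares of 1/30 among Yetunde, Zainab, Ebele.
Yetunde is living and takes 1/30.
Zainab is living and takes 1/30.
Ebele is living and takes 1/30.
Segun is living and takes 1/5.

Ebele 1/30; Folake 1/60; Ifeoma 1/5; Jide 1/15; Kehinde 1/5; Lanre 1/10; Ngozi 1/60; Obafemi 1/60; Ronke 1/15; Segun 1/5; Uzoma 1/60; Yetunde 1/30; Zainab 1/30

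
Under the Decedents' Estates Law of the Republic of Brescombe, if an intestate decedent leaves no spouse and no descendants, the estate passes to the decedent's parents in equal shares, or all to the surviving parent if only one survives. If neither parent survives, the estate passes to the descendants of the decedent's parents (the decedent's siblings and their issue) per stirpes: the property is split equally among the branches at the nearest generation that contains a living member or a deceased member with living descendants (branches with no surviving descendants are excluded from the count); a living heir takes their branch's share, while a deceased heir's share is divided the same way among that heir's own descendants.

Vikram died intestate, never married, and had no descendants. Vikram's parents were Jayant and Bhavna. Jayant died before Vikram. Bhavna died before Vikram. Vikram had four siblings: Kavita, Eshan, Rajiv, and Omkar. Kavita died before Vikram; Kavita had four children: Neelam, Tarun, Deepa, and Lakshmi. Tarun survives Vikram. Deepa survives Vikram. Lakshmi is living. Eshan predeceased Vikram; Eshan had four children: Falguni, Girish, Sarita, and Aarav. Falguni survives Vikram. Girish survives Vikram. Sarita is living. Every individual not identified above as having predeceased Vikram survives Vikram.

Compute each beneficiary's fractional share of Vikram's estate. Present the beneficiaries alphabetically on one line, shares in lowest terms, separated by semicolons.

Neither parent survives and there are no descendants, so the estate passes to Vikram's siblings and their issue per stirpes.
The estate is divided into 4 equal shares of 1/4 among Kavita, Eshan, Rajiv, Omkar.
Kavita predeceased; the 1/4 allotted to Kavita's branch passes to Kavita's issue by representation.
The 1/4 is divided into 4 equal shares of 1/16 among Neelam, Tarun, Deepa, Lakshmi.
Neelam is living and takes 1/16.
Tarun is living and takes 1/16.
Deepa is living and takes 1/16.
Lakshmi is living and takes 1/16.
Eshan predeceased; the 1/4 allotted to Eshan's branch passes to Eshan's issue by representation.
The 1/4 is divided into 4 equal shares of 1/16 among Falguni, Girish, Sarita, Aarav.
Falguni is living and takes 1/16.
Girish is living and takes 1/16.
Sarita is living and takes 1/16.
Aarav is living and takes 1/16.
Rajiv is living and takes 1/4.
Omkar is living and takes 1/4.

Aarav 1/16; Deepa 1/16; Falguni 1/16; Girish 1/16; Lakshmi 1/16; Neelam 1/16; Omkar 1/4; Rajiv 1/4; Sarita 1/16; Tarun 1/16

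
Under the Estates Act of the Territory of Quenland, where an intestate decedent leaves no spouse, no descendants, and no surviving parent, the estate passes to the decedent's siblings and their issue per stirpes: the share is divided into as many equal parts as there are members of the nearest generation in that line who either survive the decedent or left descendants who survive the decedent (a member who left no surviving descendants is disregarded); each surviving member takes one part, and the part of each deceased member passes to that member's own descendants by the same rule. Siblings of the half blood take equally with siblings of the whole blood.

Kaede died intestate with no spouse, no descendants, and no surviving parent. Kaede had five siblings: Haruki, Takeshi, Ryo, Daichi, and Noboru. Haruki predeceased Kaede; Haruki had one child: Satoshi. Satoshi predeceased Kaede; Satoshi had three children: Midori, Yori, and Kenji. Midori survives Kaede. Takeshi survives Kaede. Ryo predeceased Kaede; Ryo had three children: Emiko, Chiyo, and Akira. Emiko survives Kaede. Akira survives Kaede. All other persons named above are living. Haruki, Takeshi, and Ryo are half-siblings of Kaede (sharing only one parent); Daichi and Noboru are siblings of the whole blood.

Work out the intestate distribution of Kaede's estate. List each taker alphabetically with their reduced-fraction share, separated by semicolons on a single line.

No spouse, descendants, or parent survives, so the estate passes to Kaede's siblings per stirpes.
Half-blood and whole-blood siblings take equally under the stated rule.
The estate is divided into 5 equal shares of 1/5 among Haruki, Takeshi, Ryo, Daichi, Noboru.
Haruki predeceased; the 1/5 allotted to Haruki's branch passes to Haruki's issue by representation.
Satoshi's line is the sole branch at this level, so the full 1/5 passes to Satoshi's issue by representation.
The 1/5 is divided into 3 equal shares of 1/15 among Midori, Yori, Kenji.
Midori is living and takes 1/15.
Yori is living and takes 1/15.
Kenji is living and takes 1/15.
Takeshi is living and takes 1/5.
Ryo predeceased; the 1/5 allotted to Ryo's branch passes to Ryo's issue by representation.
The 1/5 is divided into 3 equal shares of 1/15 among Emiko, Chiyo, Akira.
Emiko is living and takes 1/15.
Chiyo is living and takes 1/15.
Akira is living and takes 1/15.
Daichi is living and takes 1/5.
Noboru is living and takes 1/5.

Akira 1/15; Chiyo 1/15; Daichi 1/5; Emiko 1/15; Kenji 1/15; Midori 1/15; Noboru 1/5; Takeshi 1/5; Yori 1/15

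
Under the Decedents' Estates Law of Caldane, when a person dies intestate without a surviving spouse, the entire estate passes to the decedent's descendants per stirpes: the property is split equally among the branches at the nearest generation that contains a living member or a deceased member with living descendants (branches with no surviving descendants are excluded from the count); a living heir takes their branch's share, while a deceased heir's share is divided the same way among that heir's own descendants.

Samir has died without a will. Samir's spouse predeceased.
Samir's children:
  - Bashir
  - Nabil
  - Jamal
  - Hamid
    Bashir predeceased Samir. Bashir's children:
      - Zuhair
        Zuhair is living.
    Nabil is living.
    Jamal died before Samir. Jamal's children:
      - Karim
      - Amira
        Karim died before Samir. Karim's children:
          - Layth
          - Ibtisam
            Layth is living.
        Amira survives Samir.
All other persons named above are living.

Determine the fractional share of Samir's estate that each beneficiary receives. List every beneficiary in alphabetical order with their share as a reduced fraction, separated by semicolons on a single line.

Amira 1/8; Hamid 1/4; Ibtisam 1/16; Layth 1/16; Nabil 1/4; Zuhair 1/4

There is no surviving spouse, so the entire estate passes to Samir's descendants per stirpes.
The estate is divided into 4 equal shares of 1/4 among Bashir, Nabil, Jamal, Hamid.
Bashir predeceased; the 1/4 allotted to Bashir's branch passes to Bashir's issue by representation.
Zuhair is the sole taker at this level and receives the full 1/4.
Nabil is living and takes 1/4.
Jamal predeceased; the 1/4 allotted to Jamal's branch passes to Jamal's issue by representation.
The 1/4 is divided into 2 equal shares of 1/8 among Karim, Amira.
Karim predeceased; the 1/8 allotted to Karim's branch passes to Karim's issue by representation.
The 1/8 is divided into 2 equal shares of 1/16 among Layth, Ibtisam.
Layth is living and takes 1/16.
Ibtisam is living and takes 1/16.
Amira is living and takes 1/8.
Hamid is living and takes 1/4.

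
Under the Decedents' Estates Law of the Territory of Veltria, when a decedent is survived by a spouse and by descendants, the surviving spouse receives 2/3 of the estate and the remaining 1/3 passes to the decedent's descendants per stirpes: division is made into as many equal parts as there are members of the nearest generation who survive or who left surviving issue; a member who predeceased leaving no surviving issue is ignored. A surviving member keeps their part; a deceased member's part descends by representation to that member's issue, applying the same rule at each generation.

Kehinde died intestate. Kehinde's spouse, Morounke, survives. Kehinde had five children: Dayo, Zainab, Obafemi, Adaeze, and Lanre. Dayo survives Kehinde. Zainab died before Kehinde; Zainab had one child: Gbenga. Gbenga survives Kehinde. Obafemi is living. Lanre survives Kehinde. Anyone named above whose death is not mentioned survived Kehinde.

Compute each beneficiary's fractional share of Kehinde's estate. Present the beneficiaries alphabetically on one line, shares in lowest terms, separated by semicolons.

Morounke, as surviving spouse, takes 2/3.
The remaining 1/3 passes to Kehinde's descendants per stirpes.
The 1/3 is divided into 5 equal shares of 1/15 among Dayo, Zainab, Obafemi, Adaeze, Lanre.
Dayo is living and takes 1/15.
Zainab predeceased; the 1/15 allotted to Zainab's branch passes to Zainab's issue by representation.
Gbenga is the sole taker at this level and receives the full 1/15.
Obafemi is living and takes 1/15.
Adaeze is living and takes 1/15.
Lanre is living and takes 1/15.

Adaeze 1/15; Dayo 1/15; Gbenga 1/15; Lanre 1/15; Morounke 2/3; Obafemi 1/15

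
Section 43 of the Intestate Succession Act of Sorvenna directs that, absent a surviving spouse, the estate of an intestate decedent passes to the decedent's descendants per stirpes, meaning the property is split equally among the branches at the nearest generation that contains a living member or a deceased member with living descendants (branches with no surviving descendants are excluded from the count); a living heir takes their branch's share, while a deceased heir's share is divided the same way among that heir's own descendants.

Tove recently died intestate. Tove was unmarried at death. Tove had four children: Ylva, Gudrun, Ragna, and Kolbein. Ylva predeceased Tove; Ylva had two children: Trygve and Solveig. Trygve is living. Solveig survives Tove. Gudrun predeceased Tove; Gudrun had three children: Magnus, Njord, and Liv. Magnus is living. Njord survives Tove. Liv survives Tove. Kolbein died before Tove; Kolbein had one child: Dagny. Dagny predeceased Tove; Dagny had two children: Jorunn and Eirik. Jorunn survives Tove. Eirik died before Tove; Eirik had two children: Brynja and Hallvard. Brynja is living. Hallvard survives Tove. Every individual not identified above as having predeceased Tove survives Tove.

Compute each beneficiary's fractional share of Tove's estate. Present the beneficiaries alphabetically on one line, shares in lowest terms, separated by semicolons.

Brynja 1/16; Hallvard 1/16; Jorunn 1/8; Liv 1/12; Magnus 1/12; Njord 1/12; Ragna 1/4; Solveig 1/8; Trygve 1/8

There is no surviving spouse, so the entire estate passes to Tove's descendants per stirpes.
The estate is divided into 4 equal shares of 1/4 among Ylva, Gudrun, Ragna, Kolbein.
Ylva predeceased; the 1/4 allotted to Ylva's branch passes to Ylva's issue by representation.
The 1/4 is divided into 2 equal shares of 1/8 among Trygve, Solveig.
Trygve is living and takes 1/8.
Solveig is living and takes 1/8.
Gudrun predeceased; the 1/4 allotted to Gudrun's branch passes to Gudrun's issue by representation.
The 1/4 is divided into 3 equal shares of 1/12 among Magnus, Njord, Liv.
Magnus is living and takes 1/12.
Njord is living and takes 1/12.
Liv is living and takes 1/12.
Ragna is living and takes 1/4.
Kolbein predeceased; the 1/4 allotted to Kolbein's branch passes to Kolbein's issue by representation.
Dagny's line is the sole branch at this level, so the full 1/4 passes to Dagny's issue by representation.
The 1/4 is divided into 2 equal shares of 1/8 among Jorunn, Eirik.
Jorunn is living and takes 1/8.
Eirik predeceased; the 1/8 allotted to Eirik's branch passes to Eirik's issue by representation.
The 1/8 is divided into 2 equal shares of 1/16 among Brynja, Hallvard.
Brynja is living and takes 1/16.
Hallvard is living and takes 1/16.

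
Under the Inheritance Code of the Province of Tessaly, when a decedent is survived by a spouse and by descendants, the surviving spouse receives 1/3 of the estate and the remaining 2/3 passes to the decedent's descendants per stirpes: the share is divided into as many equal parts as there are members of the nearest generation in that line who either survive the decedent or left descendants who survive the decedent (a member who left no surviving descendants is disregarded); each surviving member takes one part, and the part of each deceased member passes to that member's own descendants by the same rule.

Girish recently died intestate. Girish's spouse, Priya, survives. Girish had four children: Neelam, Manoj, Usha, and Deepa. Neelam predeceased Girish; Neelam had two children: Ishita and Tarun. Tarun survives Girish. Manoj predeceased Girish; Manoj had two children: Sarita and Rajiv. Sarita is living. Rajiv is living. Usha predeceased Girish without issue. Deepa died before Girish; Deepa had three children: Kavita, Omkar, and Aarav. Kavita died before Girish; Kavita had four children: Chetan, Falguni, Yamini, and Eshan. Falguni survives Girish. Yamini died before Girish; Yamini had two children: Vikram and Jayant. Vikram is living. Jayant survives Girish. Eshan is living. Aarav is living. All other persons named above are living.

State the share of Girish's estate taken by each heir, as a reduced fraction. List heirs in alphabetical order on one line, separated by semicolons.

Priya, as surviving spouse, takes 1/3.
The remaining 2/3 passes to Girish's descendants per stirpes.
Usha left no surviving issue, so that branch lapses and is disregarded.
The 2/3 is divided into 3 equal shares of 2/9 among Neelam, Manoj, Deepa.
Neelam predeceased; the 2/9 allotted to Neelam's branch passes to Neelam's issue by representation.
The 2/9 is divided into 2 equal shares of 1/9 among Ishita, Tarun.
Ishita is living and takes 1/9.
Tarun is living and takes 1/9.
Manoj predeceased; the 2/9 allotted to Manoj's branch passes to Manoj's issue by representation.
The 2/9 is divided into 2 equal shares of 1/9 among Sarita, Rajiv.
Sarita is living and takes 1/9.
Rajiv is living and takes 1/9.
Deepa predeceased; the 2/9 allotted to Deepa's branch passes to Deepa's issue by representation.
The 2/9 is divided into 3 equal shares of 2/27 among Kavita, Omkar, Aarav.
Kavita predeceased; the 2/27 allotted to Kavita's branch passes to Kavita's issue by representation.
The 2/27 is divided into 4 equal shares of 1/54 among Chetan, Falguni, Yamini, Eshan.
Chetan is living and takes 1/54.
Falguni is living and takes 1/54.
Yamini predeceased; the 1/54 allotted to Yamini's branch passes to Yamini's issue by representation.
The 1/54 is divided into 2 equal shares of 1/108 among Vikram, Jayant.
Vikram is living and takes 1/108.
Jayant is living and takes 1/108.
Eshan is living and takes 1/54.
Omkar is living and takes 2/27.
Aarav is living and takes 2/27.

Aarav 2/27; Chetan 1/54; Eshan 1/54; Falguni 1/54; Ishita 1/9; Jayant 1/108; Omkar 2/27; Priya 1/3; Rajiv 1/9; Sarita 1/9; Tarun 1/9; Vikram 1/108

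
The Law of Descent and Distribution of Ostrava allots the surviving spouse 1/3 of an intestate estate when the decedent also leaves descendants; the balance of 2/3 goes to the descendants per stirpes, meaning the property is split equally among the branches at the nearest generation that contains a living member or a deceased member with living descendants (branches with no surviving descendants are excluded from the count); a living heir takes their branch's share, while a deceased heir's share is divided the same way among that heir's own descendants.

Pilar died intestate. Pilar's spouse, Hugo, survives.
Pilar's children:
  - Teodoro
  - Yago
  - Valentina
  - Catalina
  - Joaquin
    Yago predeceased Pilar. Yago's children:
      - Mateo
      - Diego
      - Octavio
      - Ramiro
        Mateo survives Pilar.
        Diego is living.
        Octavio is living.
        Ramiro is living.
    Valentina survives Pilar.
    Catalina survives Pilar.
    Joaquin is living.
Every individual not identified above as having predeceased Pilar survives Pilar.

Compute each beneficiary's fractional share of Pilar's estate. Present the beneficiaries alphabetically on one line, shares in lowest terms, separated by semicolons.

Hugo, as surviving spouse, takes 1/3.
The remaining 2/3 passes to Pilar's descendants per stirpes.
The 2/3 is divided into 5 equal shares of 2/15 among Teodoro, Yago, Valentina, Catalina, Joaquin.
Teodoro is living and takes 2/15.
Yago predeceased; the 2/15 allotted to Yago's branch passes to Yago's issue by representation.
The 2/15 is divided into 4 equal shares of 1/30 among Mateo, Diego, Octavio, Ramiro.
Mateo is living and takes 1/30.
Diego is living and takes 1/30.
Octavio is living and takes 1/30.
Ramiro is living and takes 1/30.
Valentina is living and takes 2/15.
Catalina is living and takes 2/15.
Joaquin is living and takes 2/15.

Catalina 2/15; Diego 1/30; Hugo 1/3; Joaquin 2/15; Mateo 1/30; Octavio 1/30; Ramiro 1/30; Teodoro 2/15; Valentina 2/15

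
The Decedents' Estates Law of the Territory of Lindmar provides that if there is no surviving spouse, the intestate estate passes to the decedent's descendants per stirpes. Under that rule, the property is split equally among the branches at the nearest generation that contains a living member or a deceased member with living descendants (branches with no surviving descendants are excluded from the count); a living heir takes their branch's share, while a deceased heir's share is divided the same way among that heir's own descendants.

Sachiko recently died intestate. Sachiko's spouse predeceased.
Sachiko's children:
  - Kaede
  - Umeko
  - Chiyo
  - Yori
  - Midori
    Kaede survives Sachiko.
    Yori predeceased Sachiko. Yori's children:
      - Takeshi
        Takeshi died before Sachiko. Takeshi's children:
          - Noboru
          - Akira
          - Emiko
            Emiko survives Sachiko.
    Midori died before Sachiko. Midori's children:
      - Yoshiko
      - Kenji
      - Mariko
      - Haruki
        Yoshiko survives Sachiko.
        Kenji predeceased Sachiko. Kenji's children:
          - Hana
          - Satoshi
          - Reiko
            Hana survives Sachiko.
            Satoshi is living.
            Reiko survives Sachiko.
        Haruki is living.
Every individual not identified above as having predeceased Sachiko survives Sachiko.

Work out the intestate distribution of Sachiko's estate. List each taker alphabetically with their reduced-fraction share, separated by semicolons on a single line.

There is no surviving spouse, so the entire estate passes to Sachiko's descendants per stirpes.
The estate is divided into 5 equal shares of 1/5 among Kaede, Umeko, Chiyo, Yori, Midori.
Kaede is living and takes 1/5.
Umeko is living and takes 1/5.
Chiyo is living and takes 1/5.
Yori predeceased; the 1/5 allotted to Yori's branch passes to Yori's issue by representation.
Takeshi's line is the sole branch at this level, so the full 1/5 passes to Takeshi's issue by representation.
The 1/5 is divided into 3 equal shares of 1/15 among Noboru, Akira, Emiko.
Noboru is living and takes 1/15.
Akira is living and takes 1/15.
Emiko is living and takes 1/15.
Midori predeceased; the 1/5 allotted to Midori's branch passes to Midori's issue by representation.
The 1/5 is divided into 4 equal shares of 1/20 among Yoshiko, Kenji, Mariko, Haruki.
Yoshiko is living and takes 1/20.
Kenji predeceased; the 1/20 allotted to Kenji's branch passes to Kenji's issue by representation.
The 1/20 is divided into 3 equal shares of 1/60 among Hana, Satoshi, Reiko.
Hana is living and takes 1/60.
Satoshi is living and takes 1/60.
Reiko is living and takes 1/60.
Mariko is living and takes 1/20.
Haruki is living and takes 1/20.

Akira 1/15; Chiyo 1/5; Emiko 1/15; Hana 1/60; Haruki 1/20; Kaede 1/5; Mariko 1/20; Noboru 1/15; Reiko 1/60; Satoshi 1/60; Umeko 1/5; Yoshiko 1/20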